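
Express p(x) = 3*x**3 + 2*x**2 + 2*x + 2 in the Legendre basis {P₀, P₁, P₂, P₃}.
(8/3)P₀ + (19/5)P₁ + (4/3)P₂ + (6/5)P₃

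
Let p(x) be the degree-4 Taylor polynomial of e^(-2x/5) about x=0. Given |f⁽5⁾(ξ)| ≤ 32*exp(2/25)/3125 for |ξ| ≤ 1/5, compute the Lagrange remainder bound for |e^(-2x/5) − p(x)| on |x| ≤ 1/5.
4*exp(2/25)/146484375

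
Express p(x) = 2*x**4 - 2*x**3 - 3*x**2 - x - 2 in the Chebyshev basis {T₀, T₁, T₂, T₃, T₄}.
(-11/4)T₀ + (-5/2)T₁ + (-1/2)T₂ + (-1/2)T₃ + (1/4)T₄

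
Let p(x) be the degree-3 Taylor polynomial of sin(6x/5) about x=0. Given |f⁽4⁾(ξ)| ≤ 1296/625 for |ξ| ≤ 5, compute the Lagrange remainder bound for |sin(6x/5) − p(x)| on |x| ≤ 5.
54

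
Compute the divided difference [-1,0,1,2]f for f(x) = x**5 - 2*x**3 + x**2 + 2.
3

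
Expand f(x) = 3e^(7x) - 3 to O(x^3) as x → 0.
21*x + 147*x**2/2 + O(x**3)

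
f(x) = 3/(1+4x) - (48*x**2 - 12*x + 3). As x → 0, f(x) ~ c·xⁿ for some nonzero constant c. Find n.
3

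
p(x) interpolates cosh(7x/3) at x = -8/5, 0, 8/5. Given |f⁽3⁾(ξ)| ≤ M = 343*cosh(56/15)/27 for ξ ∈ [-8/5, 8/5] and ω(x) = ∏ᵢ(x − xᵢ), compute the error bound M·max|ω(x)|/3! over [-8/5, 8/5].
175616*sqrt(3)*cosh(56/15)/91125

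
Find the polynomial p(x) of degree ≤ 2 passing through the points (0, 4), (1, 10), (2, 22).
3*x**2 + 3*x + 4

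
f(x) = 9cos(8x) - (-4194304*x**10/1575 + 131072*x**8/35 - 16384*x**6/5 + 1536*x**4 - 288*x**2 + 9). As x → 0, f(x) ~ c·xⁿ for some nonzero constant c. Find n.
12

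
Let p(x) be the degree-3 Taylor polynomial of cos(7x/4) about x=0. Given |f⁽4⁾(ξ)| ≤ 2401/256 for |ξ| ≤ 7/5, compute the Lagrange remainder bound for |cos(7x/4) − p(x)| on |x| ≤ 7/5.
5764801/3840000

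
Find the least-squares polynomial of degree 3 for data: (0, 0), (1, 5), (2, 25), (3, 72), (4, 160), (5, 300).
1/63 + (653/378)x + (289/252)x² + (227/108)x³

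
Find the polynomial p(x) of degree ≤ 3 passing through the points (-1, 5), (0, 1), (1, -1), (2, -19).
-3*x**3 + x**2 + 1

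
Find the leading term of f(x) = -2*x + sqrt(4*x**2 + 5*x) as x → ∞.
5/4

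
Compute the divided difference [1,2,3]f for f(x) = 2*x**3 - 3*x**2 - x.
9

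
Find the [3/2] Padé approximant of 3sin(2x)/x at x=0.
(6 - 14*x**2/5)/(x**2/5 + 1)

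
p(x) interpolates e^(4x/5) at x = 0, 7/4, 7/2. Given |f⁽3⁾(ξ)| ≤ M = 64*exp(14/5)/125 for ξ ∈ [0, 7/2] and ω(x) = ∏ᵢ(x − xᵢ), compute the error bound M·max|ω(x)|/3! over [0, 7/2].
343*sqrt(3)*exp(14/5)/3375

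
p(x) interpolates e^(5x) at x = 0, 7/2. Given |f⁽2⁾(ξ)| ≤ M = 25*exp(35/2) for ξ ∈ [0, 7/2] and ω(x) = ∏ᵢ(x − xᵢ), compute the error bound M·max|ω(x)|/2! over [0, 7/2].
1225*exp(35/2)/32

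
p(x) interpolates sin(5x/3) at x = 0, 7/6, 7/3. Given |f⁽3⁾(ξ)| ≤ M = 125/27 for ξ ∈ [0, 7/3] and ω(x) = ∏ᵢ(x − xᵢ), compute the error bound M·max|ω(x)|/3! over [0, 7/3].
42875*sqrt(3)/157464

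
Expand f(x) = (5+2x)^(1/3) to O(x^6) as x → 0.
5**(1/3) + 2*5**(1/3)*x/15 - 4*5**(1/3)*x**2/225 + 8*5**(1/3)*x**3/2025 - 32*5**(1/3)*x**4/30375 + 704*5**(1/3)*x**5/2278125 + O(x**6)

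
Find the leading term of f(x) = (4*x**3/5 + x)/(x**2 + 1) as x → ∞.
4*x/5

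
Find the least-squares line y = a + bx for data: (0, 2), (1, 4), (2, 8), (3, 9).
a = 2, b = 5/2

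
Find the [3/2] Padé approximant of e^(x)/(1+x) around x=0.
(8*x**3/165 + 57*x**2/220 + 42*x/55 + 1)/(-53*x**2/220 + 42*x/55 + 1)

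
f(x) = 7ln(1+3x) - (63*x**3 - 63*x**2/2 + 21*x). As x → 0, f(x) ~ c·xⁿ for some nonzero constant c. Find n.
4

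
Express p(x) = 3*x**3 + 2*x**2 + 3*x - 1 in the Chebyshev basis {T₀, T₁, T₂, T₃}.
(21/4)T₁ + T₂ + (3/4)T₃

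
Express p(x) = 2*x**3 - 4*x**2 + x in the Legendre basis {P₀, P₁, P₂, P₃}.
(-4/3)P₀ + (11/5)P₁ + (-8/3)P₂ + (4/5)P₃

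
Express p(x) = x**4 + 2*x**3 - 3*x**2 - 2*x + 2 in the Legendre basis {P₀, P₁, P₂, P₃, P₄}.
(6/5)P₀ + (-4/5)P₁ + (-10/7)P₂ + (4/5)P₃ + (8/35)P₄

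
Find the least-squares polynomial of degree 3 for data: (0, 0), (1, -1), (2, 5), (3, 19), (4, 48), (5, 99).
-5/21 + (-32/63)x + (-8/21)x² + (8/9)x³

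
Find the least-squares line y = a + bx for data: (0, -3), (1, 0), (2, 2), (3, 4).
a = -27/10, b = 23/10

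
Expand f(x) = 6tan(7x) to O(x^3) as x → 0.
42*x + O(x**3)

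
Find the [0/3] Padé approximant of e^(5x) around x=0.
1/(-125*x**3/6 + 25*x**2/2 - 5*x + 1)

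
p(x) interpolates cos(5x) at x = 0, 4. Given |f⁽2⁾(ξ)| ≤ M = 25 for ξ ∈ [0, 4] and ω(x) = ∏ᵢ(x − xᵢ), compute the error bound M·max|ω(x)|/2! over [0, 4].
50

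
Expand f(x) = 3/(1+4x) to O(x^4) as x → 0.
3 - 12*x + 48*x**2 - 192*x**3 + O(x**4)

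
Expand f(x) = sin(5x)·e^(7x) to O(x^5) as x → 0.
5*x + 35*x**2 + 305*x**3/3 + 140*x**4 + O(x**5)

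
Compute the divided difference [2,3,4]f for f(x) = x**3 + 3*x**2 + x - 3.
12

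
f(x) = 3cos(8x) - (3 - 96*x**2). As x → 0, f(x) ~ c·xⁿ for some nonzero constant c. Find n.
4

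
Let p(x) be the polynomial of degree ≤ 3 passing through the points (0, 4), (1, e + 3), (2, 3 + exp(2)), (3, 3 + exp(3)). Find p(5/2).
-5*e/16 + 49/16 + 5*exp(3)/16 + 15*exp(2)/16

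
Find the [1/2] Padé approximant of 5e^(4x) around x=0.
(20*x/3 + 5)/(8*x**2/3 - 8*x/3 + 1)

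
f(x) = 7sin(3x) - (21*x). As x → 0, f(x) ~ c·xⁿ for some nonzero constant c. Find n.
3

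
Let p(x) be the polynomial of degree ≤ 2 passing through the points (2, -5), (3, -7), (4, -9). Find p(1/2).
-2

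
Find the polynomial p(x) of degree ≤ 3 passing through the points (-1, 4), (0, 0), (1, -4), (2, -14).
-x**3 - 3*x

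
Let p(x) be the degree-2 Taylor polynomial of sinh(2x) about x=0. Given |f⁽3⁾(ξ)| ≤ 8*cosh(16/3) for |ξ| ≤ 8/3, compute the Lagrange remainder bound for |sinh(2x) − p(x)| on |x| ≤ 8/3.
2048*cosh(16/3)/81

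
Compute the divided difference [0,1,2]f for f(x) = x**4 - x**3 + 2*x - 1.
4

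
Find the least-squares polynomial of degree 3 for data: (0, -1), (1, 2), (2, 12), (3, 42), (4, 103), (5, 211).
-68/63 + (1613/378)x + (-797/252)x² + (233/108)x³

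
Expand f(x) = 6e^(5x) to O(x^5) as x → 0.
6 + 30*x + 75*x**2 + 125*x**3 + 625*x**4/4 + O(x**5)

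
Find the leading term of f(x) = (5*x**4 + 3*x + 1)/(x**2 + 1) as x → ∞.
5*x**2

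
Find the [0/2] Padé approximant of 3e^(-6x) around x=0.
3/(18*x**2 + 6*x + 1)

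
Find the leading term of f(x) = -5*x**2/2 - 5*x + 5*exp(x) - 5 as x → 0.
5*x**3/6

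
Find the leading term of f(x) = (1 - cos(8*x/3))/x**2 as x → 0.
32/9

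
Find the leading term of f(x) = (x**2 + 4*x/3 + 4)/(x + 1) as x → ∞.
x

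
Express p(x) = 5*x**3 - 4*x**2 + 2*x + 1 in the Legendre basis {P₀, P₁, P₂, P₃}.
(-1/3)P₀ + (5)P₁ + (-8/3)P₂ + (2)P₃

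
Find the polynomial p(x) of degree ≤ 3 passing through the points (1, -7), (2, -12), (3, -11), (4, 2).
x**3 - 3*x**2 - 3*x - 2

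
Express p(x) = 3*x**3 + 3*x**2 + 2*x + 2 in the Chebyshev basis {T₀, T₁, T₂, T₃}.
(7/2)T₀ + (17/4)T₁ + (3/2)T₂ + (3/4)T₃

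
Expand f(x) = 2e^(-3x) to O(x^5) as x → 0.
2 - 6*x + 9*x**2 - 9*x**3 + 27*x**4/4 + O(x**5)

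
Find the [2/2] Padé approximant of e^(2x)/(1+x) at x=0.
(2*x**2/3 + x + 1)/(1 - x**2/3)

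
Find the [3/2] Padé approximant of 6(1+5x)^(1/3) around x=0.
(350*x**3/27 + 70*x**2 + 42*x + 6)/(50*x**2/9 + 16*x/3 + 1)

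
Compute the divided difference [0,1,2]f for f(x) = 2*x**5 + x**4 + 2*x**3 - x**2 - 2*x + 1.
42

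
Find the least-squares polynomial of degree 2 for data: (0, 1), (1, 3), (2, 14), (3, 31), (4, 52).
17/35 + (3/7)x + (22/7)x²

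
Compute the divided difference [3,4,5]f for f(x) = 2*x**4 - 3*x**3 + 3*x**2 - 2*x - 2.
161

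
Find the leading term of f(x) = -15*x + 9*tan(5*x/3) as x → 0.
125*x**3/9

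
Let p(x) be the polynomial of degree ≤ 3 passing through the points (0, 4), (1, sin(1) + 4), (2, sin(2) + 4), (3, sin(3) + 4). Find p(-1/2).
-35*sin(1)/16 - 5*sin(3)/16 + 21*sin(2)/16 + 4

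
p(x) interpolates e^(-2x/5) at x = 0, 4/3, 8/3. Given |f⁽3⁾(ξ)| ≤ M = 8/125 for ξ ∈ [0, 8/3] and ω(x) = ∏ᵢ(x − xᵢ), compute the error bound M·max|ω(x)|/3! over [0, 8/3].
512*sqrt(3)/91125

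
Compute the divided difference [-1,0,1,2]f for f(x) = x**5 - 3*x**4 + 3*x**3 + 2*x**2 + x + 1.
2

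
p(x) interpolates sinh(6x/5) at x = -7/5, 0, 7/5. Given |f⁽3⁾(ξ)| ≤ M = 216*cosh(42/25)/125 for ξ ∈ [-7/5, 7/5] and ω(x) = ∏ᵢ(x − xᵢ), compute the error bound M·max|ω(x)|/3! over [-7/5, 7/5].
2744*sqrt(3)*cosh(42/25)/15625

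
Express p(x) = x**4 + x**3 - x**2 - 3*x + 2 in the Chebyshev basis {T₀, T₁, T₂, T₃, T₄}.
(15/8)T₀ + (-9/4)T₁ + (1/4)T₃ + (1/8)T₄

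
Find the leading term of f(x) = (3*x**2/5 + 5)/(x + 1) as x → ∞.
3*x/5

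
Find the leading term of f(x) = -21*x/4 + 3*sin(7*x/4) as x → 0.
-343*x**3/128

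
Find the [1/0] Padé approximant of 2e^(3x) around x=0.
6*x + 2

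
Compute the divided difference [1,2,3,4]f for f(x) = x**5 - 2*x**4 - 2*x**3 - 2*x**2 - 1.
43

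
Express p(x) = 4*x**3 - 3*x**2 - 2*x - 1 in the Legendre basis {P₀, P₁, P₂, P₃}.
(-2)P₀ + (2/5)P₁ + (-2)P₂ + (8/5)P₃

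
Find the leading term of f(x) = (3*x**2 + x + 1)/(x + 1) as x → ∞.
3*x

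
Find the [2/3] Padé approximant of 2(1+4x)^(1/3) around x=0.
(112*x**2/9 + 32*x/3 + 2)/(-32*x**3/81 + 8*x**2/3 + 4*x + 1)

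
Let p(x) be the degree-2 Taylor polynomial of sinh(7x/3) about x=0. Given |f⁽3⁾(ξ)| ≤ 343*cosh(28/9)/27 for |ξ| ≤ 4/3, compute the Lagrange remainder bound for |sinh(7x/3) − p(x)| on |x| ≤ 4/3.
10976*cosh(28/9)/2187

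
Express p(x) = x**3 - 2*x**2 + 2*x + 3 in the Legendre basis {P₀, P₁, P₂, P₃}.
(7/3)P₀ + (13/5)P₁ + (-4/3)P₂ + (2/5)P₃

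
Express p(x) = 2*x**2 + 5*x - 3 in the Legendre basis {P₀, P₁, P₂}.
(-7/3)P₀ + (5)P₁ + (4/3)P₂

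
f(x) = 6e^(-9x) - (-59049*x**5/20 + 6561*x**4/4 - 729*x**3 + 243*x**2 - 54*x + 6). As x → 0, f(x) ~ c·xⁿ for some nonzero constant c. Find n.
6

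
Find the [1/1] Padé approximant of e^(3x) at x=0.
(3*x/2 + 1)/(1 - 3*x/2)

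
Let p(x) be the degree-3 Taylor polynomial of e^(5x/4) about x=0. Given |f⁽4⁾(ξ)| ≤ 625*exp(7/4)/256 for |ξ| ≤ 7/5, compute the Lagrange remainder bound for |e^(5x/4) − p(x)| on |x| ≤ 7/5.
2401*exp(7/4)/6144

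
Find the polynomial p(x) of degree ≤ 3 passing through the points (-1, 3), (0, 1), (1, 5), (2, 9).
-x**3 + 3*x**2 + 2*x + 1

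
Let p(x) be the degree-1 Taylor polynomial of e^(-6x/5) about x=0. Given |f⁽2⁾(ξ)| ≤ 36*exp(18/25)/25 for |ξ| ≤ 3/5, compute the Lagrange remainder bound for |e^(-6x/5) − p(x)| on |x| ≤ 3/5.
162*exp(18/25)/625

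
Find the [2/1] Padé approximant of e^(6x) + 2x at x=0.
(2*x**2 + 6*x + 1)/(1 - 2*x)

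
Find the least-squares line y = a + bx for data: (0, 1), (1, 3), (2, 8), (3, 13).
a = 1/10, b = 41/10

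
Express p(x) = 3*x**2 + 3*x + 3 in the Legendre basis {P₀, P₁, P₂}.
(4)P₀ + (3)P₁ + (2)P₂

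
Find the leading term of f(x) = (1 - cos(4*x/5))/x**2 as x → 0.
8/25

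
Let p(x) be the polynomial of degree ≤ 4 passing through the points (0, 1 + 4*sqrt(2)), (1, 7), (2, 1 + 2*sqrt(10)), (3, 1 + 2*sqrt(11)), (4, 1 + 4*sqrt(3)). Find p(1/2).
-35*sqrt(10)/32 - 5*sqrt(3)/32 + 7*sqrt(11)/16 + 35*sqrt(2)/32 + 121/16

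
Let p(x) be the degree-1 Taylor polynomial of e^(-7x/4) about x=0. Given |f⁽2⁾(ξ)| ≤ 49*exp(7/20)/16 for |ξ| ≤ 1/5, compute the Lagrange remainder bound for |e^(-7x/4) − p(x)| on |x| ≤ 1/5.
49*exp(7/20)/800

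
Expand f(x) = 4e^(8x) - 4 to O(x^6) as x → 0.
32*x + 128*x**2 + 1024*x**3/3 + 2048*x**4/3 + 16384*x**5/15 + O(x**6)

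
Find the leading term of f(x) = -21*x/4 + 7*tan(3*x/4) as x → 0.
63*x**3/64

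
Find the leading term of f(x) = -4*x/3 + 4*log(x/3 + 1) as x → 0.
-2*x**2/9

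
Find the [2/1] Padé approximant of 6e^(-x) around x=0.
(x**2 - 4*x + 6)/(x/3 + 1)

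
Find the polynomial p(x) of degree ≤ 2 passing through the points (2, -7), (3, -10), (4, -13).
-3*x - 1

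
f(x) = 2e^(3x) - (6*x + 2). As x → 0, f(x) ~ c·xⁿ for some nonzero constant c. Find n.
2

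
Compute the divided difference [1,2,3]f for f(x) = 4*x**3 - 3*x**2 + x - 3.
21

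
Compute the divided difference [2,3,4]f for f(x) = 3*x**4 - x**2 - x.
164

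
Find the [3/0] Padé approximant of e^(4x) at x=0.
32*x**3/3 + 8*x**2 + 4*x + 1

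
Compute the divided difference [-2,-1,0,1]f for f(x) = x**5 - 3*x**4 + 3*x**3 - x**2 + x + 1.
14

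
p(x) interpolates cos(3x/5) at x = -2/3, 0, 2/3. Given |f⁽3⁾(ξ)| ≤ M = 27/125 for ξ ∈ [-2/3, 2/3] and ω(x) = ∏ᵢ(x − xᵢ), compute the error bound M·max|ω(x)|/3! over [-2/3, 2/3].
8*sqrt(3)/3375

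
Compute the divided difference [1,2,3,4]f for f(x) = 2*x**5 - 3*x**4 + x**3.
101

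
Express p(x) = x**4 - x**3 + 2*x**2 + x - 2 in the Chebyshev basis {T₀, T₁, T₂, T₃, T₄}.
(-5/8)T₀ + (1/4)T₁ + (3/2)T₂ + (-1/4)T₃ + (1/8)T₄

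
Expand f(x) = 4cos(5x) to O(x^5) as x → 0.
4 - 50*x**2 + 625*x**4/6 + O(x**5)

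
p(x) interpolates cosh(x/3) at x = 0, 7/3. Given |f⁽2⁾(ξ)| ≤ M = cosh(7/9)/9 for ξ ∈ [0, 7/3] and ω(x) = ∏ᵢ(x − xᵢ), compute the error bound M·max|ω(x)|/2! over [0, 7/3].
49*cosh(7/9)/648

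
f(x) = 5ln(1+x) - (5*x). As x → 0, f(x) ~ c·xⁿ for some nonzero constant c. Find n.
2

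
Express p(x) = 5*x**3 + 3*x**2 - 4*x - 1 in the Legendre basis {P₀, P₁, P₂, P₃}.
-P₁ + (2)P₂ + (2)P₃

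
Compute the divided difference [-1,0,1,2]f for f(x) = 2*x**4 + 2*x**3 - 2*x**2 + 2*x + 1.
6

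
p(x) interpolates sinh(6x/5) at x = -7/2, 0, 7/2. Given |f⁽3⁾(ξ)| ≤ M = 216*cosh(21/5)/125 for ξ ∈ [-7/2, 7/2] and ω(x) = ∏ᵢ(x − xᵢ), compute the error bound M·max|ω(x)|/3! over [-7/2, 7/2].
343*sqrt(3)*cosh(21/5)/125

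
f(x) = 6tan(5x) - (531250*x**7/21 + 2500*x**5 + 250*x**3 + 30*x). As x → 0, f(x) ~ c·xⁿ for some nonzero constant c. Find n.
9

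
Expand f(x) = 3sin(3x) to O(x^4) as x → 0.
9*x - 27*x**3/2 + O(x**4)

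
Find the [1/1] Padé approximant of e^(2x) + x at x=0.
(7*x/3 + 1)/(1 - 2*x/3)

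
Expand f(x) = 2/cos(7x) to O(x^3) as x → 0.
2 + 49*x**2 + O(x**3)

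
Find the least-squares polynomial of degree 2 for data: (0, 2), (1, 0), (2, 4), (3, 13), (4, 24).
57/35 + (-221/70)x + (31/14)x²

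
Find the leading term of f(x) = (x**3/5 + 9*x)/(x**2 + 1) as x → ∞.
x/5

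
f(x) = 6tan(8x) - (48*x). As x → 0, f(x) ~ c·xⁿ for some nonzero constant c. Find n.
3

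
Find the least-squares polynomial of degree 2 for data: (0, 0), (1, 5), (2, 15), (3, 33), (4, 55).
(9/5)x + (3)x²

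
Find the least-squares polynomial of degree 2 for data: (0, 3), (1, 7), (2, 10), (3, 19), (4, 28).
23/7 + (57/35)x + (8/7)x²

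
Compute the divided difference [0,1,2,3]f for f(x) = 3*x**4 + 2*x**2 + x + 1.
18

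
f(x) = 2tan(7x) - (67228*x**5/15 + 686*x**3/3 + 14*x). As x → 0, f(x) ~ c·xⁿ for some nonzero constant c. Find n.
7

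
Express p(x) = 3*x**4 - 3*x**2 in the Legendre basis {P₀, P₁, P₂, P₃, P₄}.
(-2/5)P₀ + (-2/7)P₂ + (24/35)P₄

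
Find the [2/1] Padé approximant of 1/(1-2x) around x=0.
1/(1 - 2*x)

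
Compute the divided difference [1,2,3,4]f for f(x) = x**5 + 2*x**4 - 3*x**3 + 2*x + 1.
82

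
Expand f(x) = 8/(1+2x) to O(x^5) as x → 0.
8 - 16*x + 32*x**2 - 64*x**3 + 128*x**4 + O(x**5)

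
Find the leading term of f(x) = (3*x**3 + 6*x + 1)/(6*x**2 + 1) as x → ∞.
x/2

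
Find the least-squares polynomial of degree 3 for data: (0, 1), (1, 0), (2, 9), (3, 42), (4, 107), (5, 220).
62/63 + (-887/378)x + (-43/63)x² + (107/54)x³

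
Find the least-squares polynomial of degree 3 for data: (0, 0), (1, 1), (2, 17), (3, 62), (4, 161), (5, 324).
5/126 + (-65/756)x + (-461/252)x² + (80/27)x³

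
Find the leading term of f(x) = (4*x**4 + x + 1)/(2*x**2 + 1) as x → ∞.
2*x**2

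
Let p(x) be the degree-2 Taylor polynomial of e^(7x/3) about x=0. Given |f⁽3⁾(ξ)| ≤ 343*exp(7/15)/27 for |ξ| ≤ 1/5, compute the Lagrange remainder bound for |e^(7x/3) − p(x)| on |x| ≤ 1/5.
343*exp(7/15)/20250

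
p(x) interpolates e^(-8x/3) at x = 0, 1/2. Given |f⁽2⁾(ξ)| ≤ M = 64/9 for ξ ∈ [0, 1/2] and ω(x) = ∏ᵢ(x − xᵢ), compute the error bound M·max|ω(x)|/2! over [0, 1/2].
2/9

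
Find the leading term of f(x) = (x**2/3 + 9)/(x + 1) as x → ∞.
x/3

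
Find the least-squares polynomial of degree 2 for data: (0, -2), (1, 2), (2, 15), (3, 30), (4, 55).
-74/35 + (57/35)x + (22/7)x²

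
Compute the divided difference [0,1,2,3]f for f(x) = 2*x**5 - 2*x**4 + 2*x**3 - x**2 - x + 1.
40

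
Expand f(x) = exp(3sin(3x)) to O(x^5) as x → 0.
1 + 9*x + 81*x**2/2 + 108*x**3 + 1215*x**4/8 + O(x**5)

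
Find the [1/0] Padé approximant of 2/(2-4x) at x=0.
2*x + 1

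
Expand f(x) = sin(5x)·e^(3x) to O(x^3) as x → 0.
5*x + 15*x**2 + O(x**3)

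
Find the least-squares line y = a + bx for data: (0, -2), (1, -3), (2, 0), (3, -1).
a = -12/5, b = 3/5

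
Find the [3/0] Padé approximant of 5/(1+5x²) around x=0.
5 - 25*x**2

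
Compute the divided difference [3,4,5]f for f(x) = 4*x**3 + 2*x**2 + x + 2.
50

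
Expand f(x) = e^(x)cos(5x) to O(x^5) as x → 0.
1 + x - 12*x**2 - 37*x**3/3 + 119*x**4/6 + O(x**5)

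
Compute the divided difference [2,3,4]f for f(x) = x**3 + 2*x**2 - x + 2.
11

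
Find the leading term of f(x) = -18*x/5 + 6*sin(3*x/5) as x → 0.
-27*x**3/125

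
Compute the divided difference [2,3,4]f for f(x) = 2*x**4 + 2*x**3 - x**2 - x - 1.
127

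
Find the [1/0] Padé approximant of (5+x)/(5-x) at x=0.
2*x/5 + 1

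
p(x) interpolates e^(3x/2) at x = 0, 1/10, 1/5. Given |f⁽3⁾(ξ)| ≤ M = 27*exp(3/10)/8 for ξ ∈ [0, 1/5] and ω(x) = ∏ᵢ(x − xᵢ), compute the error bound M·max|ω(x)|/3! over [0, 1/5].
sqrt(3)*exp(3/10)/8000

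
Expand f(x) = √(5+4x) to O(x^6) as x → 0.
sqrt(5) + 2*sqrt(5)*x/5 - 2*sqrt(5)*x**2/25 + 4*sqrt(5)*x**3/125 - 2*sqrt(5)*x**4/125 + 28*sqrt(5)*x**5/3125 + O(x**6)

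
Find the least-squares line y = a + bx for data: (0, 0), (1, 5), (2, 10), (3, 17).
a = -2/5, b = 28/5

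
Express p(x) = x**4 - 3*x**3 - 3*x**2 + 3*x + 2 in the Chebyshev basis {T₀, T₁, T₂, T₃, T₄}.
(7/8)T₀ + (3/4)T₁ - T₂ + (-3/4)T₃ + (1/8)T₄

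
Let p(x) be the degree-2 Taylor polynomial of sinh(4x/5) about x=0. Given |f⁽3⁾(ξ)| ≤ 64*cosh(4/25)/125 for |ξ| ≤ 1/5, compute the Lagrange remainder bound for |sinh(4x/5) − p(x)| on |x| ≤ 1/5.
32*cosh(4/25)/46875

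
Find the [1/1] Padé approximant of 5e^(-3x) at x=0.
(5 - 15*x/2)/(3*x/2 + 1)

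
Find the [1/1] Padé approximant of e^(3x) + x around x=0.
(23*x/8 + 1)/(1 - 9*x/8)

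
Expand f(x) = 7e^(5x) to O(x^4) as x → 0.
7 + 35*x + 175*x**2/2 + 875*x**3/6 + O(x**4)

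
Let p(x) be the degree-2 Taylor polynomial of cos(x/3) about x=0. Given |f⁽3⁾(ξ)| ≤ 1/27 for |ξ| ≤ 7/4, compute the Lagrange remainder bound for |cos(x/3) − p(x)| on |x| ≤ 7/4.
343/10368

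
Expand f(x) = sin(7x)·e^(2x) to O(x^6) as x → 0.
7*x + 14*x**2 - 259*x**3/6 - 105*x**4 + 3647*x**5/120 + O(x**6)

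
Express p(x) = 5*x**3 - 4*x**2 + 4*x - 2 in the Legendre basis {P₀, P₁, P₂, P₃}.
(-10/3)P₀ + (7)P₁ + (-8/3)P₂ + (2)P₃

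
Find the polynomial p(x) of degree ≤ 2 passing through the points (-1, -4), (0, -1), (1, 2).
3*x - 1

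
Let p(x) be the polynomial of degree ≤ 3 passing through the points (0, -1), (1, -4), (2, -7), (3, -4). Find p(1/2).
-17/8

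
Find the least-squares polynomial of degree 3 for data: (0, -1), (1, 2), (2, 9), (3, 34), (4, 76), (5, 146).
-11/14 + (41/84)x + (5/14)x² + (13/12)x³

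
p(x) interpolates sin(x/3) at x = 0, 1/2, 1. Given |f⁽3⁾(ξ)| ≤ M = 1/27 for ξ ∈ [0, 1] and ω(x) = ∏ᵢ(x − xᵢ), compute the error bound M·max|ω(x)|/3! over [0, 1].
sqrt(3)/5832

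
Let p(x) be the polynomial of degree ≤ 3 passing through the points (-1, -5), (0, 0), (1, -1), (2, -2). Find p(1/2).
-1/8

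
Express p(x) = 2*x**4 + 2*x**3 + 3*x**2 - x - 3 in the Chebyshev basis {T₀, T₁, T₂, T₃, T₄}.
(-3/4)T₀ + (1/2)T₁ + (5/2)T₂ + (1/2)T₃ + (1/4)T₄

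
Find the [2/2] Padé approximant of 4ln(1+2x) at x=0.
8*x*(x + 1)/(2*x**2/3 + 2*x + 1)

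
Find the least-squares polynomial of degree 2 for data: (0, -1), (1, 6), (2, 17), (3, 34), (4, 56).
-6/7 + (137/35)x + (18/7)x²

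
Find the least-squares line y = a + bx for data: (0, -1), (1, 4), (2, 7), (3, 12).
a = -4/5, b = 21/5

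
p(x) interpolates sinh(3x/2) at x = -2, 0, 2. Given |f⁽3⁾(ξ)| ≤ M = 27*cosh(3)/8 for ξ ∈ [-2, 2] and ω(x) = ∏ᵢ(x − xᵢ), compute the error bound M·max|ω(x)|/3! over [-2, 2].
sqrt(3)*cosh(3)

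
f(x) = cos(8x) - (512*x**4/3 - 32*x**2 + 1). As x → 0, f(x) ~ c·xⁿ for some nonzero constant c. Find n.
6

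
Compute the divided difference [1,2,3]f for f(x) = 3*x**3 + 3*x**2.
21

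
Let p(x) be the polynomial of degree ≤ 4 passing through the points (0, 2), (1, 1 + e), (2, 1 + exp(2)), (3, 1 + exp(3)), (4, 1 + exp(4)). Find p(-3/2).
-385*exp(3)/32 - 693*e/32 + 1283/128 + 315*exp(4)/128 + 1485*exp(2)/64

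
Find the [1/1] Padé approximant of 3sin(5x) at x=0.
15*x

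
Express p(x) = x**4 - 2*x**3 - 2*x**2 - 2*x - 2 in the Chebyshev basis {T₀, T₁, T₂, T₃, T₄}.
(-21/8)T₀ + (-7/2)T₁ + (-1/2)T₂ + (-1/2)T₃ + (1/8)T₄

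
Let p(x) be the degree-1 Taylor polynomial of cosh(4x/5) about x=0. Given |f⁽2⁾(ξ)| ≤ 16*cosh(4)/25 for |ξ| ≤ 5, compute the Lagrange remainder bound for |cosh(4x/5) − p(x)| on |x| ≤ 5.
8*cosh(4)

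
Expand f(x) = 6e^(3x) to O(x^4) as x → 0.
6 + 18*x + 27*x**2 + 27*x**3 + O(x**4)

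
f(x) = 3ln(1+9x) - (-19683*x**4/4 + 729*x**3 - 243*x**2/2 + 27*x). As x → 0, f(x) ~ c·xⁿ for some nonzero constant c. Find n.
5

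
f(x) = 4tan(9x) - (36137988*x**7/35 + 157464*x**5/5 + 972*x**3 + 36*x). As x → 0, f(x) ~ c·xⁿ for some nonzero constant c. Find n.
9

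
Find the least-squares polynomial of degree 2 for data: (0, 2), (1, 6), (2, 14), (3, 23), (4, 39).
76/35 + (137/70)x + (25/14)x²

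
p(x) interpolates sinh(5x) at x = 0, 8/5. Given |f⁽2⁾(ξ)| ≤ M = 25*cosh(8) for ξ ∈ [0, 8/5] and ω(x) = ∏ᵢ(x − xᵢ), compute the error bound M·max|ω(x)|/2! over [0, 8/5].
8*cosh(8)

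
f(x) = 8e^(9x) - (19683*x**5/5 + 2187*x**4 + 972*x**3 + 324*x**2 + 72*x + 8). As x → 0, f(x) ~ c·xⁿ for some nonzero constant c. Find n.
6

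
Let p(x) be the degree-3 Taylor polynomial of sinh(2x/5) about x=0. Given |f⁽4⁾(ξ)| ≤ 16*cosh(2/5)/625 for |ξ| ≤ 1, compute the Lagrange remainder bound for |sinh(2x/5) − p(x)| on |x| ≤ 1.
2*cosh(2/5)/1875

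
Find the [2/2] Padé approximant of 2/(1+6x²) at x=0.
2/(6*x**2 + 1)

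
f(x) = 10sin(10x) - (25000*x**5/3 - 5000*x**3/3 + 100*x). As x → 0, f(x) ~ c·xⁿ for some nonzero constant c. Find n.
7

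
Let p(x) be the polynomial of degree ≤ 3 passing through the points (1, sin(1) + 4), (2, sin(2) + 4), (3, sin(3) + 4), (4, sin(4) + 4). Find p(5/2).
-sin(1)/16 - sin(4)/16 + 9*sin(3)/16 + 9*sin(2)/16 + 4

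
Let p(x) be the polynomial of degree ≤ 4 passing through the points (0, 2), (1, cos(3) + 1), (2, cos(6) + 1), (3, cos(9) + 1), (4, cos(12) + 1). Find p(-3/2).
315*cos(12)/128 + 1283/128 - 385*cos(9)/32 - 693*cos(3)/32 + 1485*cos(6)/64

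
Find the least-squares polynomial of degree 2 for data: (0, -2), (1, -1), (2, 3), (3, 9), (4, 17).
-74/35 + (8/35)x + (8/7)x²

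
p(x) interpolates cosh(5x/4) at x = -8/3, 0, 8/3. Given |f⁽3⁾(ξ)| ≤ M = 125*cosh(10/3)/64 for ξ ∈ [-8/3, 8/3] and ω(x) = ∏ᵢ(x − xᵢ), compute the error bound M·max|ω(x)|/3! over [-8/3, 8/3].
1000*sqrt(3)*cosh(10/3)/729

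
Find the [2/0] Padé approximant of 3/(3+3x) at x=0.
x**2 - x + 1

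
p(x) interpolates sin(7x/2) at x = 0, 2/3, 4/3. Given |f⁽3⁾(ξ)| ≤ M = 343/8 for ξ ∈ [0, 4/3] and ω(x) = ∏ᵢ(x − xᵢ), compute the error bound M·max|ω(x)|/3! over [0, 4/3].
343*sqrt(3)/729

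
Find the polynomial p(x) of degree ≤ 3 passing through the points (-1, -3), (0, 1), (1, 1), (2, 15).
3*x**3 - 2*x**2 - x + 1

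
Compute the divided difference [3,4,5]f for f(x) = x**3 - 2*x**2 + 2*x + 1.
10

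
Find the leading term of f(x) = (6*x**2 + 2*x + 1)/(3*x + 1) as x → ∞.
2*x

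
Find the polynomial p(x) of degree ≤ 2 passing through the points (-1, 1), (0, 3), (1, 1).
3 - 2*x**2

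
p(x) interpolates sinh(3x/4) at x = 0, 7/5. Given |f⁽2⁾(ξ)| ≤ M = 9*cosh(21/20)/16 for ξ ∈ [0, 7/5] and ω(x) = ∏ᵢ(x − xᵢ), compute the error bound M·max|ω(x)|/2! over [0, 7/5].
441*cosh(21/20)/3200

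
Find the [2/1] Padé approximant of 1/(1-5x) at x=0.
1/(1 - 5*x)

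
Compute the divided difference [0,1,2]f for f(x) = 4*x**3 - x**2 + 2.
11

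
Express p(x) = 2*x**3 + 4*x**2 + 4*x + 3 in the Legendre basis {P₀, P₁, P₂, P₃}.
(13/3)P₀ + (26/5)P₁ + (8/3)P₂ + (4/5)P₃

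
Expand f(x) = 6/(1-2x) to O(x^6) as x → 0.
6 + 12*x + 24*x**2 + 48*x**3 + 96*x**4 + 192*x**5 + O(x**6)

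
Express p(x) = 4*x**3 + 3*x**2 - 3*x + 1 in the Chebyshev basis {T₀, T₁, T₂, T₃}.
(5/2)T₀ + (3/2)T₂ + T₃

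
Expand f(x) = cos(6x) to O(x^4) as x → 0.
1 - 18*x**2 + O(x**4)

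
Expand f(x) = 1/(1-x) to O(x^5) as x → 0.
1 + x + x**2 + x**3 + x**4 + O(x**5)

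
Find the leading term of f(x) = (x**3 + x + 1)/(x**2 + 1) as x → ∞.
x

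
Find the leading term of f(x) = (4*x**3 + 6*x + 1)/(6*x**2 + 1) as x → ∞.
2*x/3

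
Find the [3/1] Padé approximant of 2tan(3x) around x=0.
18*x**3 + 6*x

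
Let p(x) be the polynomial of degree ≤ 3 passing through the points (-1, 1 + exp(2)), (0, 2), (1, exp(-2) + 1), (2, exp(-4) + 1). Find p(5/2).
(-35*exp(2) + (37 - 5*exp(2))*exp(4) + 35)*exp(-4)/16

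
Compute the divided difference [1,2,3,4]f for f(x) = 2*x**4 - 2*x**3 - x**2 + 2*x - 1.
18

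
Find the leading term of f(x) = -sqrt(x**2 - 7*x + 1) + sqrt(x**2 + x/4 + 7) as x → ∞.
29/8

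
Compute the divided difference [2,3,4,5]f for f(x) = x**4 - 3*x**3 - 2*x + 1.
11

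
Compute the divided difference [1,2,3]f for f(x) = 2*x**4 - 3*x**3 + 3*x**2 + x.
35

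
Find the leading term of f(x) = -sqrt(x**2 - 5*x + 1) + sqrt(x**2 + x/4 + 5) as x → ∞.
21/8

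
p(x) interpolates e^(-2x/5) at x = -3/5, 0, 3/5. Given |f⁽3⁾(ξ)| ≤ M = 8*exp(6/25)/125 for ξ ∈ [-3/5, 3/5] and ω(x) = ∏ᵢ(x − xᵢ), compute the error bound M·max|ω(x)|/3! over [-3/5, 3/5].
8*sqrt(3)*exp(6/25)/15625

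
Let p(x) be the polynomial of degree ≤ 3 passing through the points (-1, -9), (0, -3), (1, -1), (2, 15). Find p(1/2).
-21/8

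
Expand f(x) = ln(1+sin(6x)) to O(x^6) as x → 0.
6*x - 18*x**2 + 36*x**3 - 108*x**4 + 324*x**5 + O(x**6)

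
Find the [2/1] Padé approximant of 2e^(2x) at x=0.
(4*x**2/3 + 8*x/3 + 2)/(1 - 2*x/3)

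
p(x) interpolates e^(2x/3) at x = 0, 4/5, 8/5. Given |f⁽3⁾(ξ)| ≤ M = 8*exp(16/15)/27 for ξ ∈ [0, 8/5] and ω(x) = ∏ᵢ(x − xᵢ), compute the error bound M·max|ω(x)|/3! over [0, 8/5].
512*sqrt(3)*exp(16/15)/91125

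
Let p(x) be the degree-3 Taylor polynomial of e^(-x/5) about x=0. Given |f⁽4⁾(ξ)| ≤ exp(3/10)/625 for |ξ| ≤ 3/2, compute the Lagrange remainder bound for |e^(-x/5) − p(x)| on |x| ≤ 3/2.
27*exp(3/10)/80000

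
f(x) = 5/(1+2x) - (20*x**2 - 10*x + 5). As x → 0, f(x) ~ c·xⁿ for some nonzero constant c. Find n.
3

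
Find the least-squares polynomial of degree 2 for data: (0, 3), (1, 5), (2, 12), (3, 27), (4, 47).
108/35 + (-11/7)x + (22/7)x²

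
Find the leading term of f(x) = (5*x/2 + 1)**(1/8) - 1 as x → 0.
5*x/16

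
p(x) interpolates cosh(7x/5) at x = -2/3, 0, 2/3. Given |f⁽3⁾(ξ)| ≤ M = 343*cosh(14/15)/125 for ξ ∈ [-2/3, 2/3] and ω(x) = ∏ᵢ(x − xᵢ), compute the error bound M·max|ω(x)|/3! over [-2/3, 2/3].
2744*sqrt(3)*cosh(14/15)/91125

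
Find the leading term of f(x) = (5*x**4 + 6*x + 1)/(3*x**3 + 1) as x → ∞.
5*x/3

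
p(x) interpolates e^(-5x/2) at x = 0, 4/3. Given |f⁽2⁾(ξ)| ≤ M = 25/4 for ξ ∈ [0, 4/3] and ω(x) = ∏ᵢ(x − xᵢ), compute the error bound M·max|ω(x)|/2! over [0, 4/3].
25/18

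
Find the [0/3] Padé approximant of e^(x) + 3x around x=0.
1/(-361*x**3/6 + 31*x**2/2 - 4*x + 1)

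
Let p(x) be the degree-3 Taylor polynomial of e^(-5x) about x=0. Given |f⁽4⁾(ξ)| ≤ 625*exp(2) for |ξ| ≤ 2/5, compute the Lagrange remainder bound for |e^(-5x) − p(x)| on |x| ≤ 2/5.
2*exp(2)/3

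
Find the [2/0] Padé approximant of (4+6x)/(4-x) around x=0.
7*x**2/16 + 7*x/4 + 1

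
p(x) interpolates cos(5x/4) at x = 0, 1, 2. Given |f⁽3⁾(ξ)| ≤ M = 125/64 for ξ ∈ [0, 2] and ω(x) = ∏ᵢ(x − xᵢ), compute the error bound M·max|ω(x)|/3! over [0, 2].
125*sqrt(3)/1728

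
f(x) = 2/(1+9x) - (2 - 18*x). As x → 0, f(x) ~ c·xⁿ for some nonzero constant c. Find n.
2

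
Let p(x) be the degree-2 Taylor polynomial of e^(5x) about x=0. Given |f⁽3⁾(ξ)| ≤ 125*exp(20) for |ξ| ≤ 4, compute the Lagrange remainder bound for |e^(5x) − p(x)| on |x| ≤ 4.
4000*exp(20)/3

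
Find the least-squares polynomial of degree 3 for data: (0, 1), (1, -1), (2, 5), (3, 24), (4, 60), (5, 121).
115/126 + (-391/108)x + (65/63)x² + (97/108)x³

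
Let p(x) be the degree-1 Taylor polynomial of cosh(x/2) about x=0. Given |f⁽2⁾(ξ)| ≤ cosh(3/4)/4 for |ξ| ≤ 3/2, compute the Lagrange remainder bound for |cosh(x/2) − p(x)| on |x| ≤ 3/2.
9*cosh(3/4)/32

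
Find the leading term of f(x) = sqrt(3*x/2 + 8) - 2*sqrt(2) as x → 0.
3*sqrt(2)*x/16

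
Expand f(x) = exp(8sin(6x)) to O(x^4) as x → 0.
1 + 48*x + 1152*x**2 + 18144*x**3 + O(x**4)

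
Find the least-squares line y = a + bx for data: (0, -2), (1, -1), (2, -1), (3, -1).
a = -17/10, b = 3/10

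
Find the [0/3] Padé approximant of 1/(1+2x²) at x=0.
1/(2*x**2 + 1)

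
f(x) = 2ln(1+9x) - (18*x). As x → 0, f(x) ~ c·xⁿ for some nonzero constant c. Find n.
2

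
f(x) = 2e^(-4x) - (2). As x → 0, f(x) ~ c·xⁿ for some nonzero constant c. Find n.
1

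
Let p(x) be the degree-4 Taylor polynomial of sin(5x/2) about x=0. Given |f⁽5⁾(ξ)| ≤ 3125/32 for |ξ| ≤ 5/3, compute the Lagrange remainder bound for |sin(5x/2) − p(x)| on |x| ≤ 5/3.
1953125/186624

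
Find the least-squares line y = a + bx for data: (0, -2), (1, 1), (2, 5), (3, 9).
a = -23/10, b = 37/10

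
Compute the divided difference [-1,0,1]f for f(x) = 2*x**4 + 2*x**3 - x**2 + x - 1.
1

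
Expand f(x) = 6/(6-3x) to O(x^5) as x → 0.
1 + x/2 + x**2/4 + x**3/8 + x**4/16 + O(x**5)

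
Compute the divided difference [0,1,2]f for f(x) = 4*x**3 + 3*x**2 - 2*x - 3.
15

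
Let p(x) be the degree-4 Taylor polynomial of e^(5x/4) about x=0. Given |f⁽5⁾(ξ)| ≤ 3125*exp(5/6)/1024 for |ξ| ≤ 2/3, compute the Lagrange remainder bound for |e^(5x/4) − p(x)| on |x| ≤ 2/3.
625*exp(5/6)/186624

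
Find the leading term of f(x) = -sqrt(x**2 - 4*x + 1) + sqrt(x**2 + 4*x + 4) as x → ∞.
4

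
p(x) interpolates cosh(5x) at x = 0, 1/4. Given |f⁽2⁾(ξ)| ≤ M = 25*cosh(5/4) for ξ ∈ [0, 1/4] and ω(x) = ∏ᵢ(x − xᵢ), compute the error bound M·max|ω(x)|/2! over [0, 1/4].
25*cosh(5/4)/128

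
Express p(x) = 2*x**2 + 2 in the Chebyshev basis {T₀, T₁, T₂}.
(3)T₀ + T₂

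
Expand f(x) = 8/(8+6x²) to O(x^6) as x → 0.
1 - 3*x**2/4 + 9*x**4/16 + O(x**6)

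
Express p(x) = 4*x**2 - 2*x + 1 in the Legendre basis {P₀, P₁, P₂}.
(7/3)P₀ + (-2)P₁ + (8/3)P₂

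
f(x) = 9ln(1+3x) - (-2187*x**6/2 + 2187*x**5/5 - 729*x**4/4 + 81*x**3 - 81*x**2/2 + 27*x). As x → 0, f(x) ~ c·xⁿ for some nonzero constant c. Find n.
7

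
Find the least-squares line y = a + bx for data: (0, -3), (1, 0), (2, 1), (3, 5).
a = -3, b = 5/2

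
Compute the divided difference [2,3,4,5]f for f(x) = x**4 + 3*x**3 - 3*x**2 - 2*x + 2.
17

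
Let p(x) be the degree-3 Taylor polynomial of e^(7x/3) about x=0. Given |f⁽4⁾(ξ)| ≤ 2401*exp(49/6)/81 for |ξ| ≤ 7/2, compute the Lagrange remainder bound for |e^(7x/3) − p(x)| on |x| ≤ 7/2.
5764801*exp(49/6)/31104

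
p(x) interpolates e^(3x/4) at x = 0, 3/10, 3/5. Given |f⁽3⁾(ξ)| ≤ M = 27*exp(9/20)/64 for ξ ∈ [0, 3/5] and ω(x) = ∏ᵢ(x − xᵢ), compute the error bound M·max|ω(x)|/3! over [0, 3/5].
27*sqrt(3)*exp(9/20)/64000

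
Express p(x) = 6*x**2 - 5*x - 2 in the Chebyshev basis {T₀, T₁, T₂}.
T₀ + (-5)T₁ + (3)T₂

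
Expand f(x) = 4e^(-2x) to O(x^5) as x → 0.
4 - 8*x + 8*x**2 - 16*x**3/3 + 8*x**4/3 + O(x**5)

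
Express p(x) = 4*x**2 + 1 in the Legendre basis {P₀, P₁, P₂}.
(7/3)P₀ + (8/3)P₂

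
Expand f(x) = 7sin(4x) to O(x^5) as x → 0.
28*x - 224*x**3/3 + O(x**5)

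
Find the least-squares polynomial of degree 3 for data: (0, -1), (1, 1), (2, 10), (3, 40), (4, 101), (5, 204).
-55/63 + (200/189)x + (-379/252)x² + (205/108)x³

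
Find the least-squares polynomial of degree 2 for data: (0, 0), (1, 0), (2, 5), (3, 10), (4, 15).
-4/7 + (8/7)x + (5/7)x²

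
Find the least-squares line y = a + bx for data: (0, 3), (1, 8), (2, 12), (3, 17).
a = 31/10, b = 23/5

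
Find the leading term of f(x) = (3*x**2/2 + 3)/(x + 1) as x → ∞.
3*x/2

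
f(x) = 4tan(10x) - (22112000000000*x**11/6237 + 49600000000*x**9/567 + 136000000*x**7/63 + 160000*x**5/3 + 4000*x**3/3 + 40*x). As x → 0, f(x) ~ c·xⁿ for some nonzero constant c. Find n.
13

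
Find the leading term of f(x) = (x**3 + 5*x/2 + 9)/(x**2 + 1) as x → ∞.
x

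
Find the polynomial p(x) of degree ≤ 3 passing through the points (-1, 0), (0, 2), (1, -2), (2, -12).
-3*x**2 - x + 2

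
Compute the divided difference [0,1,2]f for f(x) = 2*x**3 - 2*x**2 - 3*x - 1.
4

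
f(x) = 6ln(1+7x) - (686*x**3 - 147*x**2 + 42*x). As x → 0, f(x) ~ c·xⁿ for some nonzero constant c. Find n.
4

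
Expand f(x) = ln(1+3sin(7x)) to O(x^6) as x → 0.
21*x - 441*x**2/2 + 5831*x**3/2 - 180075*x**4/4 + 5932871*x**5/8 + O(x**6)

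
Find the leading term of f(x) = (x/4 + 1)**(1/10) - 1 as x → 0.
x/40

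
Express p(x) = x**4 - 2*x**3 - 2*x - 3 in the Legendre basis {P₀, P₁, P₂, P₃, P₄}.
(-14/5)P₀ + (-16/5)P₁ + (4/7)P₂ + (-4/5)P₃ + (8/35)P₄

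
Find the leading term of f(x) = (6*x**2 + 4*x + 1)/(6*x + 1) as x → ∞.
x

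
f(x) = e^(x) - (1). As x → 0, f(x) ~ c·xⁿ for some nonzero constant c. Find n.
1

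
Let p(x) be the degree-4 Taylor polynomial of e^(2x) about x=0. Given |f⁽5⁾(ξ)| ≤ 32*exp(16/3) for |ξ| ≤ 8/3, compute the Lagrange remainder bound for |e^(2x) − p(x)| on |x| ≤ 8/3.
131072*exp(16/3)/3645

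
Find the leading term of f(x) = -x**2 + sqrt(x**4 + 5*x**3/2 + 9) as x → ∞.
5*x/4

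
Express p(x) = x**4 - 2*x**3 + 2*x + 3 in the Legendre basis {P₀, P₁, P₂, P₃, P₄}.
(16/5)P₀ + (4/5)P₁ + (4/7)P₂ + (-4/5)P₃ + (8/35)P₄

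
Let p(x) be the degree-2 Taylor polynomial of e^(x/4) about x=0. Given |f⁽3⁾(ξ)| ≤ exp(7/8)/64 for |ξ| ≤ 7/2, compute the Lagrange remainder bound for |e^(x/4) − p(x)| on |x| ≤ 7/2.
343*exp(7/8)/3072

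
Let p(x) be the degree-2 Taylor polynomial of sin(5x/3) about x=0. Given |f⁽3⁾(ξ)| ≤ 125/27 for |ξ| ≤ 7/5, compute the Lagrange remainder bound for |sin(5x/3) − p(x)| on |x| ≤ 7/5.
343/162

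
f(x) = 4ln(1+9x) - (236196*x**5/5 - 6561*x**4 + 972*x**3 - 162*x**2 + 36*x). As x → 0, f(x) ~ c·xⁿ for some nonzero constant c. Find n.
6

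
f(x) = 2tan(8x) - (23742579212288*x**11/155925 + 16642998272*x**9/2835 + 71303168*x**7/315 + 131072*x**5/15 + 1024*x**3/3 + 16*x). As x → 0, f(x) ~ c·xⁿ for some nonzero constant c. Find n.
13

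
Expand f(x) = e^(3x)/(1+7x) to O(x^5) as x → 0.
1 - 4*x + 65*x**2/2 - 223*x**3 + 12515*x**4/8 + O(x**5)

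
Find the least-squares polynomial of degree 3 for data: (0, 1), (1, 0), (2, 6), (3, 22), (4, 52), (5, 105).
101/126 + (-935/756)x + (37/252)x² + (23/27)x³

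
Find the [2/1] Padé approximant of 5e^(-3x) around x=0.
(15*x**2/2 - 10*x + 5)/(x + 1)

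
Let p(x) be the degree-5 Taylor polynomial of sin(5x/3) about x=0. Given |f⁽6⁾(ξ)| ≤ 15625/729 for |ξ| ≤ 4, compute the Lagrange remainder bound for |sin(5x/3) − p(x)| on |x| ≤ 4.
800000/6561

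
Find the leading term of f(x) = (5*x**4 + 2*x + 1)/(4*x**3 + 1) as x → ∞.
5*x/4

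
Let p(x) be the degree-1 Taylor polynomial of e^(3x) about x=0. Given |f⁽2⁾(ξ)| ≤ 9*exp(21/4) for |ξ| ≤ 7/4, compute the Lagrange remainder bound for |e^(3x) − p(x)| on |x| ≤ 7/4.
441*exp(21/4)/32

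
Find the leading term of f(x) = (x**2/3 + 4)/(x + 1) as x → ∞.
x/3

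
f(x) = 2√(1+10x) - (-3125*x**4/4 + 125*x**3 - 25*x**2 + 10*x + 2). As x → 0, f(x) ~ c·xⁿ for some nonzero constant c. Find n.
5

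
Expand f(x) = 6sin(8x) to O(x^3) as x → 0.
48*x + O(x**3)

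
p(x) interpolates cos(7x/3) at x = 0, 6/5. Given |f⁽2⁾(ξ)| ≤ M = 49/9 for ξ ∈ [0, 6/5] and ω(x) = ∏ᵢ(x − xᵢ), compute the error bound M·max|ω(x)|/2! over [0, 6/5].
49/50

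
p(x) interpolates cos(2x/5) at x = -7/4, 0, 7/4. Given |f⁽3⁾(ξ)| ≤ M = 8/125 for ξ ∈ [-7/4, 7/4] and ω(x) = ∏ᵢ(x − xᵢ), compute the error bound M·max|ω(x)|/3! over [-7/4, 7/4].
343*sqrt(3)/27000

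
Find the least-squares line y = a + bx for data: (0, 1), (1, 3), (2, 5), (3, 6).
a = 6/5, b = 17/10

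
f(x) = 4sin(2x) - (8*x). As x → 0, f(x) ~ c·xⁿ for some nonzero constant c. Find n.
3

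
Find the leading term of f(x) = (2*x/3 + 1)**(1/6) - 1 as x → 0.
x/9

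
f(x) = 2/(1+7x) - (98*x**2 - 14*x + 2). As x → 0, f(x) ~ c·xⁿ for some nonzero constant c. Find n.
3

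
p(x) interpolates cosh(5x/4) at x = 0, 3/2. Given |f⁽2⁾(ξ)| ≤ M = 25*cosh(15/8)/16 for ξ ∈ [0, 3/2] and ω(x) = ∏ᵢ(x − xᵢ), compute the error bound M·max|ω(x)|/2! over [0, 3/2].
225*cosh(15/8)/512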